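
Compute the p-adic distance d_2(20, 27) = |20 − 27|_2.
d_2(20, 27) = 1

Step 1 — x − y = 20 − 27 = -7. Step 2 — v_2(-7) = 0 (factor: -7 = −(2^0 · 7); the sign does not affect v_p). Step 3 — |x − y|_2 = 2^{0} = 1.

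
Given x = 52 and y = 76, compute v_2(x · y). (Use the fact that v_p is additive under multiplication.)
v_2(3952) = 4

v_p(x) = 2 (factor: 52 = 2^2 · 13); v_p(y) = 2 (factor: 76 = 2^2 · 19). Additivity: v_p(xy) = v_p(x) + v_p(y) = 2 + 2 = 4. (Direct check: xy = 3952 = 2^4 · (247).)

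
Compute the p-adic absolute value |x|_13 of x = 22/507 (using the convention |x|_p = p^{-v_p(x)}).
|22/507|_13 = 169

Step 1 — compute v_13(x) by factoring powers of 13 out of the numerator and denominator: v_13(22/507) = -2. Step 2 — apply |x|_p = p^{-v_p(x)} = 13^{2} = 169.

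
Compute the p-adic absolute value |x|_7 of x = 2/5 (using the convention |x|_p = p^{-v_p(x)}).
|2/5|_7 = 1

Step 1 — compute v_7(x) by factoring powers of 7 out of the numerator and denominator: v_7(2/5) = 0. Step 2 — apply |x|_p = p^{-v_p(x)} = 7^{0} = 1.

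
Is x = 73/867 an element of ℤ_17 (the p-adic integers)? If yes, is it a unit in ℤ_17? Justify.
x ∉ ℤ_17 (v_17(x) = -2 < 0)

ℤ_17 = {x ∈ ℚ_17 : v_17(x) ≥ 0} and ℤ_17^× = {x ∈ ℤ_17 : v_17(x) = 0}. Here v_17(73/867) = v_17(num) − v_17(den) = -2; compare against these criteria.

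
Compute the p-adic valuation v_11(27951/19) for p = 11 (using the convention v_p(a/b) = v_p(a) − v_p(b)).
v_11(27951/19) = 3

Factor powers of 11 from the numerator and denominator of the reduced fraction: 27951 = 11^3 · 21 and 19 = 11^0 · 19. Apply v_p(a/b) = v_p(a) − v_p(b): v_11(27951/19) = 3 − 0 = 3.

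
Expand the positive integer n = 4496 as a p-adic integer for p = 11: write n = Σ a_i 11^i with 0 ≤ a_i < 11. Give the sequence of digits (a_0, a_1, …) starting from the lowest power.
(a_0, a_1, …) = (8, 1, 4, 3)

Repeated division by 11 gives the digits low-to-high: 4496 = 8 + 1·11^1 + 4·11^2 + 3·11^3. Digit sequence: (8, 1, 4, 3).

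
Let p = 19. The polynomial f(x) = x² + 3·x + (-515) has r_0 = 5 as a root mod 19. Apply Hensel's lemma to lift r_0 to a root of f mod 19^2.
r_1 = 347 (mod 361)

Hensel: r_{i+1} = r_i − f(r_i)·(f′(r_i))^{-1} mod 19^{i+2}, f′(x) = 2x + 3. Iterate:
  r_0 = 5 (mod 19)
  r_1 = 347 (mod 361)
Final: r = 347 satisfies f(r) ≡ 0 mod 19^2.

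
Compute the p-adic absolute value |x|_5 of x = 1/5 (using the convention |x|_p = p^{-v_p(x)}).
|1/5|_5 = 5

Step 1 — compute v_5(x) by factoring powers of 5 out of the numerator and denominator: v_5(1/5) = -1. Step 2 — apply |x|_p = p^{-v_p(x)} = 5^{1} = 5.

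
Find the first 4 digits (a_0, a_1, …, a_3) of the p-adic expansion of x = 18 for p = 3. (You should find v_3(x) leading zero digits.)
(a_0, …, a_3) = (0, 0, 2, 0)

v_3(18) = 2, so a_0 = ... = a_1 = 0. Factor out: x = 3^2 · u with u = 2 a unit in ℤ_3. Expand u iteratively via a_{v+i} = u_i mod 3, u_{i+1} = (u_i − a_{v+i})/3:
  u_0 = 2;  a_2 = 2;  u_1 = (u_0 − 2)/3 = 0
  u_1 = 0;  a_3 = 0;  u_2 = (u_1 − 0)/3 = 0
Digits: (0, 0, 2, 0).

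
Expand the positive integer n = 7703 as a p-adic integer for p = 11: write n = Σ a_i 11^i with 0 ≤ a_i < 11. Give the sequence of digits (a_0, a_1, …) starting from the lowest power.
(a_0, a_1, …) = (3, 7, 8, 5)

Repeated division by 11 gives the digits low-to-high: 7703 = 3 + 7·11^1 + 8·11^2 + 5·11^3. Digit sequence: (3, 7, 8, 5).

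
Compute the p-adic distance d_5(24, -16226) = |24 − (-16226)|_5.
d_5(24, -16226) = 1/625

Step 1 — x − y = 24 − (-16226) = 16250. Step 2 — v_5(16250) = 4 (factor: 16250 = (5^4 · 26); the sign does not affect v_p). Step 3 — |x − y|_5 = 5^{-4} = 1/625.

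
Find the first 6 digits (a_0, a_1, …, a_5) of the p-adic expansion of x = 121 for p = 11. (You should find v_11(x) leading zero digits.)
(a_0, …, a_5) = (0, 0, 1, 0, 0, 0)

v_11(121) = 2, so a_0 = ... = a_1 = 0. Factor out: x = 11^2 · u with u = 1 a unit in ℤ_11. Expand u iteratively via a_{v+i} = u_i mod 11, u_{i+1} = (u_i − a_{v+i})/11:
  u_0 = 1;  a_2 = 1;  u_1 = (u_0 − 1)/11 = 0
  u_1 = 0;  a_3 = 0;  u_2 = (u_1 − 0)/11 = 0
  u_2 = 0;  a_4 = 0;  u_3 = (u_2 − 0)/11 = 0
  u_3 = 0;  a_5 = 0;  u_4 = (u_3 − 0)/11 = 0
Digits: (0, 0, 1, 0, 0, 0).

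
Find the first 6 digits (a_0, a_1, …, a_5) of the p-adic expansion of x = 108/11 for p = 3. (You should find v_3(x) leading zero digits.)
(a_0, …, a_5) = (0, 0, 0, 2, 0, 2)

v_3(108/11) = 3, so a_0 = ... = a_2 = 0. Factor out: x = 3^3 · u with u = 4/11 a unit in ℤ_3. Expand u iteratively via a_{v+i} = u_i mod 3, u_{i+1} = (u_i − a_{v+i})/3:
  u_0 = 4/11;  a_3 = 2;  u_1 = (u_0 − 2)/3 = -6/11
  u_1 = -6/11;  a_4 = 0;  u_2 = (u_1 − 0)/3 = -2/11
  u_2 = -2/11;  a_5 = 2;  u_3 = (u_2 − 2)/3 = -8/11
Digits: (0, 0, 0, 2, 0, 2).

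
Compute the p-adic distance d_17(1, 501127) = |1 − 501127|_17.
d_17(1, 501127) = 1/83521

Step 1 — x − y = 1 − 501127 = -501126. Step 2 — v_17(-501126) = 4 (factor: -501126 = −(17^4 · 6); the sign does not affect v_p). Step 3 — |x − y|_17 = 17^{-4} = 1/83521.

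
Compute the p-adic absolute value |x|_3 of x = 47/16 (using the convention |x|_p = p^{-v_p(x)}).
|47/16|_3 = 1

Step 1 — compute v_3(x) by factoring powers of 3 out of the numerator and denominator: v_3(47/16) = 0. Step 2 — apply |x|_p = p^{-v_p(x)} = 3^{0} = 1.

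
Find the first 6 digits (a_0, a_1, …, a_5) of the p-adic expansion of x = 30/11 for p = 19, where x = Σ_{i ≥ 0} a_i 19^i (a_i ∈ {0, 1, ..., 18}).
(a_0, …, a_5) = (1, 7, 10, 15, 13, 1)

v_19(30/11) = 0 (numerator and denominator both coprime to 19), so x ∈ ℤ_19^×. Compute digits iteratively via a_i = x_i mod 19, x_{i+1} = (x_i − a_i)/19, with x_0 = x:
  x_0 = 30/11;  a_0 = 1;  x_1 = (x_0 − 1)/19 = 1/11
  x_1 = 1/11;  a_1 = 7;  x_2 = (x_1 − 7)/19 = -4/11
  x_2 = -4/11;  a_2 = 10;  x_3 = (x_2 − 10)/19 = -6/11
  x_3 = -6/11;  a_3 = 15;  x_4 = (x_3 − 15)/19 = -9/11
  x_4 = -9/11;  a_4 = 13;  x_5 = (x_4 − 13)/19 = -8/11
  x_5 = -8/11;  a_5 = 1;  x_6 = (x_5 − 1)/19 = -1/11
Digits: (1, 7, 10, 15, 13, 1).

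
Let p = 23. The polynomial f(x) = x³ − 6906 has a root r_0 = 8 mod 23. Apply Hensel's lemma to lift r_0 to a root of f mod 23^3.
r_2 = 4378 (mod 12167)

Hensel: r_{i+1} = r_i − f(r_i)/f′(r_i) mod 23^{i+2}, where f′(x) = 3x². Iterate:
  r_0 = 8 (mod 23)
  r_1 = 146 (mod 529)
  r_2 = 4378 (mod 12167)
Final: r = 4378 with f(r) ≡ 0 mod 23^3.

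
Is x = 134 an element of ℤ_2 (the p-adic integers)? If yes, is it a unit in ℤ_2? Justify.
x ∈ ℤ_2 but not a unit; v_2(x) = 1 > 0

ℤ_2 = {x ∈ ℚ_2 : v_2(x) ≥ 0} and ℤ_2^× = {x ∈ ℤ_2 : v_2(x) = 0}. Here v_2(134) = v_2(num) − v_2(den) = 1; compare against these criteria.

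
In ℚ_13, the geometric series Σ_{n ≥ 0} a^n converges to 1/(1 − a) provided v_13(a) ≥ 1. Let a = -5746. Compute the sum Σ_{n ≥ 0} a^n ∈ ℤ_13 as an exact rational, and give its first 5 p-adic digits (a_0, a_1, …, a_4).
Σ a^n = 1/(1 − a) = 1/5747;  first 5 digits = (1, 0, 5, 10, 11)

v_13(a) = 2 ≥ 1, so the series converges in ℤ_13 to 1/(1 − a) = 1/(1 − (-5746)) = 1/5747. Expand this rational in ℤ_13: compute digits iteratively via d_i = x_i mod 13, x_{i+1} = (x_i − d_i)/13. The first 5 digits are (1, 0, 5, 10, 11).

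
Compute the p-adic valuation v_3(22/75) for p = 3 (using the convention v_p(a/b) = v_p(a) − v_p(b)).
v_3(22/75) = -1

Factor powers of 3 from the numerator and denominator of the reduced fraction: 22 = 3^0 · 22 and 75 = 3^1 · 25. Apply v_p(a/b) = v_p(a) − v_p(b): v_3(22/75) = 0 − 1 = -1.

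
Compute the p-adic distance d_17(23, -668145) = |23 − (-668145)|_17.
d_17(23, -668145) = 1/83521

Step 1 — x − y = 23 − (-668145) = 668168. Step 2 — v_17(668168) = 4 (factor: 668168 = (17^4 · 8); the sign does not affect v_p). Step 3 — |x − y|_17 = 17^{-4} = 1/83521.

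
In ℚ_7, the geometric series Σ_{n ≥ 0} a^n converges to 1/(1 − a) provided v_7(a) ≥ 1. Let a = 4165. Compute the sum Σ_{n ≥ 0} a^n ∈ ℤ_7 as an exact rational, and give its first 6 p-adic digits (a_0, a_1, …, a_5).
Σ a^n = 1/(1 − a) = -1/4164;  first 6 digits = (1, 0, 1, 5, 2, 3)

v_7(a) = 2 ≥ 1, so the series converges in ℤ_7 to 1/(1 − a) = 1/(1 − 4165) = -1/4164. Expand this rational in ℤ_7: compute digits iteratively via d_i = x_i mod 7, x_{i+1} = (x_i − d_i)/7. The first 6 digits are (1, 0, 1, 5, 2, 3).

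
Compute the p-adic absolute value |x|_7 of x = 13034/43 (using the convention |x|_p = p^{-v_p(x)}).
|13034/43|_7 = 1/343

Step 1 — compute v_7(x) by factoring powers of 7 out of the numerator and denominator: v_7(13034/43) = 3. Step 2 — apply |x|_p = p^{-v_p(x)} = 7^{-3} = 1/343.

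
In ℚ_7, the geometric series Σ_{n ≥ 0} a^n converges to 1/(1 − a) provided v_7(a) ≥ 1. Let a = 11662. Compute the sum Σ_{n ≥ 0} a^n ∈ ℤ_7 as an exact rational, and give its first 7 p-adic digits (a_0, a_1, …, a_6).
Σ a^n = 1/(1 − a) = -1/11661;  first 7 digits = (1, 0, 0, 6, 4, 0, 1)

v_7(a) = 3 ≥ 1, so the series converges in ℤ_7 to 1/(1 − a) = 1/(1 − 11662) = -1/11661. Expand this rational in ℤ_7: compute digits iteratively via d_i = x_i mod 7, x_{i+1} = (x_i − d_i)/7. The first 7 digits are (1, 0, 0, 6, 4, 0, 1).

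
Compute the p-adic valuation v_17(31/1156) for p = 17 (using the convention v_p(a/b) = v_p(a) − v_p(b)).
v_17(31/1156) = -2

Factor powers of 17 from the numerator and denominator of the reduced fraction: 31 = 17^0 · 31 and 1156 = 17^2 · 4. Apply v_p(a/b) = v_p(a) − v_p(b): v_17(31/1156) = 0 − 2 = -2.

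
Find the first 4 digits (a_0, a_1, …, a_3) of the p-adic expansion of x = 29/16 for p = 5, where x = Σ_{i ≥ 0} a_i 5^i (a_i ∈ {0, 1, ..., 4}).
(a_0, …, a_3) = (4, 3, 4, 0)

v_5(29/16) = 0 (numerator and denominator both coprime to 5), so x ∈ ℤ_5^×. Compute digits iteratively via a_i = x_i mod 5, x_{i+1} = (x_i − a_i)/5, with x_0 = x:
  x_0 = 29/16;  a_0 = 4;  x_1 = (x_0 − 4)/5 = -7/16
  x_1 = -7/16;  a_1 = 3;  x_2 = (x_1 − 3)/5 = -11/16
  x_2 = -11/16;  a_2 = 4;  x_3 = (x_2 − 4)/5 = -15/16
  x_3 = -15/16;  a_3 = 0;  x_4 = (x_3 − 0)/5 = -3/16
Digits: (4, 3, 4, 0).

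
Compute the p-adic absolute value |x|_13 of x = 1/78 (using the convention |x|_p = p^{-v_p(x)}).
|1/78|_13 = 13

Step 1 — compute v_13(x) by factoring powers of 13 out of the numerator and denominator: v_13(1/78) = -1. Step 2 — apply |x|_p = p^{-v_p(x)} = 13^{1} = 13.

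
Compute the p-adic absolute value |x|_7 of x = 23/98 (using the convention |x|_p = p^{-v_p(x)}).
|23/98|_7 = 49

Step 1 — compute v_7(x) by factoring powers of 7 out of the numerator and denominator: v_7(23/98) = -2. Step 2 — apply |x|_p = p^{-v_p(x)} = 7^{2} = 49.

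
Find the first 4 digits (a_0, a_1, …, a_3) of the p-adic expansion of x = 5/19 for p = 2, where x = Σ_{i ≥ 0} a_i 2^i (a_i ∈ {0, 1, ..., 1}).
(a_0, …, a_3) = (1, 1, 1, 0)

v_2(5/19) = 0 (numerator and denominator both coprime to 2), so x ∈ ℤ_2^×. Compute digits iteratively via a_i = x_i mod 2, x_{i+1} = (x_i − a_i)/2, with x_0 = x:
  x_0 = 5/19;  a_0 = 1;  x_1 = (x_0 − 1)/2 = -7/19
  x_1 = -7/19;  a_1 = 1;  x_2 = (x_1 − 1)/2 = -13/19
  x_2 = -13/19;  a_2 = 1;  x_3 = (x_2 − 1)/2 = -16/19
  x_3 = -16/19;  a_3 = 0;  x_4 = (x_3 − 0)/2 = -8/19
Digits: (1, 1, 1, 0).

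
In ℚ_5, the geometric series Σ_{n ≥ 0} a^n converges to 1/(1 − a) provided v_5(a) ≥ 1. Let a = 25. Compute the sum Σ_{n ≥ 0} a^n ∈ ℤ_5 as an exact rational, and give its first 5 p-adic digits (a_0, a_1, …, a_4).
Σ a^n = 1/(1 − a) = -1/24;  first 5 digits = (1, 0, 1, 0, 1)

v_5(a) = 2 ≥ 1, so the series converges in ℤ_5 to 1/(1 − a) = 1/(1 − 25) = -1/24. Expand this rational in ℤ_5: compute digits iteratively via d_i = x_i mod 5, x_{i+1} = (x_i − d_i)/5. The first 5 digits are (1, 0, 1, 0, 1).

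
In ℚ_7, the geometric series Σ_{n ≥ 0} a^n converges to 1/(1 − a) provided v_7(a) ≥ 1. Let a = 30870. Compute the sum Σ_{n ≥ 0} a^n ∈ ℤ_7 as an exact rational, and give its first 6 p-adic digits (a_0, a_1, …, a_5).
Σ a^n = 1/(1 − a) = -1/30869;  first 6 digits = (1, 0, 0, 6, 5, 1)

v_7(a) = 3 ≥ 1, so the series converges in ℤ_7 to 1/(1 − a) = 1/(1 − 30870) = -1/30869. Expand this rational in ℤ_7: compute digits iteratively via d_i = x_i mod 7, x_{i+1} = (x_i − d_i)/7. The first 6 digits are (1, 0, 0, 6, 5, 1).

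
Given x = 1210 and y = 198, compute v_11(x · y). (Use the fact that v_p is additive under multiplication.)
v_11(239580) = 3

v_p(x) = 2 (factor: 1210 = 11^2 · 10); v_p(y) = 1 (factor: 198 = 11^1 · 18). Additivity: v_p(xy) = v_p(x) + v_p(y) = 2 + 1 = 3. (Direct check: xy = 239580 = 11^3 · (180).)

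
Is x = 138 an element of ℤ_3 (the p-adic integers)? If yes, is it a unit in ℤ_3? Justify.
x ∈ ℤ_3 but not a unit; v_3(x) = 1 > 0

ℤ_3 = {x ∈ ℚ_3 : v_3(x) ≥ 0} and ℤ_3^× = {x ∈ ℤ_3 : v_3(x) = 0}. Here v_3(138) = v_3(num) − v_3(den) = 1; compare against these criteria.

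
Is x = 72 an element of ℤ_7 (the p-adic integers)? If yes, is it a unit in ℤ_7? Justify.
x ∈ ℤ_7^× (unit); v_7(x) = 0

ℤ_7 = {x ∈ ℚ_7 : v_7(x) ≥ 0} and ℤ_7^× = {x ∈ ℤ_7 : v_7(x) = 0}. Here v_7(72) = v_7(num) − v_7(den) = 0; compare against these criteria.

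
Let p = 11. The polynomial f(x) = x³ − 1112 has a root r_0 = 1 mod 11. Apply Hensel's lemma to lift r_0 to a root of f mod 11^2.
r_1 = 89 (mod 121)

Hensel: r_{i+1} = r_i − f(r_i)/f′(r_i) mod 11^{i+2}, where f′(x) = 3x². Iterate:
  r_0 = 1 (mod 11)
  r_1 = 89 (mod 121)
Final: r = 89 with f(r) ≡ 0 mod 11^2.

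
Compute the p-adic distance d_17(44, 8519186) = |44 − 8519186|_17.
d_17(44, 8519186) = 1/1419857

Step 1 — x − y = 44 − 8519186 = -8519142. Step 2 — v_17(-8519142) = 5 (factor: -8519142 = −(17^5 · 6); the sign does not affect v_p). Step 3 — |x − y|_17 = 17^{-5} = 1/1419857.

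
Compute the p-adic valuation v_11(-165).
v_11(-165) = 1

v_11(n) is the largest exponent k such that 11^k divides n. Factor out: -165 = -11^1 · 15. (Sign doesn't affect v_p.) So v_11(-165) = 1.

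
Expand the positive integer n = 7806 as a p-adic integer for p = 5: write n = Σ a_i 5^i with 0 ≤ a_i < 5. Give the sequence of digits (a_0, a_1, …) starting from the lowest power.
(a_0, a_1, …) = (1, 1, 2, 2, 2, 2)

Repeated division by 5 gives the digits low-to-high: 7806 = 1 + 1·5^1 + 2·5^2 + 2·5^3 + 2·5^4 + 2·5^5. Digit sequence: (1, 1, 2, 2, 2, 2).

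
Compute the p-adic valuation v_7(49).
v_7(49) = 2

v_7(n) is the largest exponent k such that 7^k divides n. Factor out: 49 = 7^2 · 1. (Sign doesn't affect v_p.) So v_7(49) = 2.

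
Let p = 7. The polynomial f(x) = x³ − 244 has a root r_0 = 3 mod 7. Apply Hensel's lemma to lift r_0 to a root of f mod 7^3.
r_2 = 80 (mod 343)

Hensel: r_{i+1} = r_i − f(r_i)/f′(r_i) mod 7^{i+2}, where f′(x) = 3x². Iterate:
  r_0 = 3 (mod 7)
  r_1 = 31 (mod 49)
  r_2 = 80 (mod 343)
Final: r = 80 with f(r) ≡ 0 mod 7^3.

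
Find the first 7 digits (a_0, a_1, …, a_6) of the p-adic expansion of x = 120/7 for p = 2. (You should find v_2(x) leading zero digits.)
(a_0, …, a_6) = (0, 0, 0, 1, 0, 0, 1)

v_2(120/7) = 3, so a_0 = ... = a_2 = 0. Factor out: x = 2^3 · u with u = 15/7 a unit in ℤ_2. Expand u iteratively via a_{v+i} = u_i mod 2, u_{i+1} = (u_i − a_{v+i})/2:
  u_0 = 15/7;  a_3 = 1;  u_1 = (u_0 − 1)/2 = 4/7
  u_1 = 4/7;  a_4 = 0;  u_2 = (u_1 − 0)/2 = 2/7
  u_2 = 2/7;  a_5 = 0;  u_3 = (u_2 − 0)/2 = 1/7
  u_3 = 1/7;  a_6 = 1;  u_4 = (u_3 − 1)/2 = -3/7
Digits: (0, 0, 0, 1, 0, 0, 1).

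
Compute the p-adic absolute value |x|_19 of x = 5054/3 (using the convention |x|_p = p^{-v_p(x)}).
|5054/3|_19 = 1/361

Step 1 — compute v_19(x) by factoring powers of 19 out of the numerator and denominator: v_19(5054/3) = 2. Step 2 — apply |x|_p = p^{-v_p(x)} = 19^{-2} = 1/361.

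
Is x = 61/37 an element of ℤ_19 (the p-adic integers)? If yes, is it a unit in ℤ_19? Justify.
x ∈ ℤ_19^× (unit); v_19(x) = 0

ℤ_19 = {x ∈ ℚ_19 : v_19(x) ≥ 0} and ℤ_19^× = {x ∈ ℤ_19 : v_19(x) = 0}. Here v_19(61/37) = v_19(num) − v_19(den) = 0; compare against these criteria.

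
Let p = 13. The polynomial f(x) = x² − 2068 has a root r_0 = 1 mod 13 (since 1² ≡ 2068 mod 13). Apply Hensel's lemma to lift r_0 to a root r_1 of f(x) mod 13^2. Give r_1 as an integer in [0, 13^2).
r_1 = 105 (mod 169)

Hensel's recurrence: r_{i+1} = r_i − f(r_i)·(f′(r_i))^{-1} mod 13^{i+2}, with f′(x) = 2x. Iterate:
  r_0 = 1 (mod 13)
  r_1 = 105 (mod 169)
Final: r_1 = 105, and one checks f(r_1) ≡ 0 mod 13^2.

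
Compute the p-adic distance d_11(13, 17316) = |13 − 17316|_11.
d_11(13, 17316) = 1/1331

Step 1 — x − y = 13 − 17316 = -17303. Step 2 — v_11(-17303) = 3 (factor: -17303 = −(11^3 · 13); the sign does not affect v_p). Step 3 — |x − y|_11 = 11^{-3} = 1/1331.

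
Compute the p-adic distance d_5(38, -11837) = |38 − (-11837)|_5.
d_5(38, -11837) = 1/625

Step 1 — x − y = 38 − (-11837) = 11875. Step 2 — v_5(11875) = 4 (factor: 11875 = (5^4 · 19); the sign does not affect v_p). Step 3 — |x − y|_5 = 5^{-4} = 1/625.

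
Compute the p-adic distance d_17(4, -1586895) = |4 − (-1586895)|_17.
d_17(4, -1586895) = 1/83521

Step 1 — x − y = 4 − (-1586895) = 1586899. Step 2 — v_17(1586899) = 4 (factor: 1586899 = (17^4 · 19); the sign does not affect v_p). Step 3 — |x − y|_17 = 17^{-4} = 1/83521.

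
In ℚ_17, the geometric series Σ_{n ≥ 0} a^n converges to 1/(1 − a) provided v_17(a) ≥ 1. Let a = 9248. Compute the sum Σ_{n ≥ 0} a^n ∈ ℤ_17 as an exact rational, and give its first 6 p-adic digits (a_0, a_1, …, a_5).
Σ a^n = 1/(1 − a) = -1/9247;  first 6 digits = (1, 0, 15, 1, 4, 9)

v_17(a) = 2 ≥ 1, so the series converges in ℤ_17 to 1/(1 − a) = 1/(1 − 9248) = -1/9247. Expand this rational in ℤ_17: compute digits iteratively via d_i = x_i mod 17, x_{i+1} = (x_i − d_i)/17. The first 6 digits are (1, 0, 15, 1, 4, 9).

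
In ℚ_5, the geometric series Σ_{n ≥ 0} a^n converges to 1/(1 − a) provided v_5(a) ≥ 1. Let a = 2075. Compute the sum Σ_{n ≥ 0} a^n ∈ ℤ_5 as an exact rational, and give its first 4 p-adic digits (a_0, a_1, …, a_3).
Σ a^n = 1/(1 − a) = -1/2074;  first 4 digits = (1, 0, 3, 1)

v_5(a) = 2 ≥ 1, so the series converges in ℤ_5 to 1/(1 − a) = 1/(1 − 2075) = -1/2074. Expand this rational in ℤ_5: compute digits iteratively via d_i = x_i mod 5, x_{i+1} = (x_i − d_i)/5. The first 4 digits are (1, 0, 3, 1).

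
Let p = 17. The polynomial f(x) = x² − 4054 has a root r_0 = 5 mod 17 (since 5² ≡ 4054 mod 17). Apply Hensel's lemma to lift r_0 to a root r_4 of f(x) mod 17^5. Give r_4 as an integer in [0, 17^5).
r_4 = 708140 (mod 1419857)

Hensel's recurrence: r_{i+1} = r_i − f(r_i)·(f′(r_i))^{-1} mod 17^{i+2}, with f′(x) = 2x. Iterate:
  r_0 = 5 (mod 17)
  r_1 = 90 (mod 289)
  r_2 = 668 (mod 4913)
  r_3 = 39972 (mod 83521)
  r_4 = 708140 (mod 1419857)
Final: r_4 = 708140, and one checks f(r_4) ≡ 0 mod 17^5.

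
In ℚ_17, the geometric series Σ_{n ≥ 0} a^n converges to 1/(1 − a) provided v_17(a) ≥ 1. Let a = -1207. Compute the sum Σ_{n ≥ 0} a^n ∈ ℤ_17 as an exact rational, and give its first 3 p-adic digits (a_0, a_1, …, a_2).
Σ a^n = 1/(1 − a) = 1/1208;  first 3 digits = (1, 14, 4)

v_17(a) = 1 ≥ 1, so the series converges in ℤ_17 to 1/(1 − a) = 1/(1 − (-1207)) = 1/1208. Expand this rational in ℤ_17: compute digits iteratively via d_i = x_i mod 17, x_{i+1} = (x_i − d_i)/17. The first 3 digits are (1, 14, 4).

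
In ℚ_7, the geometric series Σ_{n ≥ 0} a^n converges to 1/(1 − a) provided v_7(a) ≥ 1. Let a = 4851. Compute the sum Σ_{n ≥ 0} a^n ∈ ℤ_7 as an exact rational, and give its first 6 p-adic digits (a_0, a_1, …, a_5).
Σ a^n = 1/(1 − a) = -1/4850;  first 6 digits = (1, 0, 1, 0, 3, 0)

v_7(a) = 2 ≥ 1, so the series converges in ℤ_7 to 1/(1 − a) = 1/(1 − 4851) = -1/4850. Expand this rational in ℤ_7: compute digits iteratively via d_i = x_i mod 7, x_{i+1} = (x_i − d_i)/7. The first 6 digits are (1, 0, 1, 0, 3, 0).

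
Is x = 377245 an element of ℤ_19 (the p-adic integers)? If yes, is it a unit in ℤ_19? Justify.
x ∈ ℤ_19 but not a unit; v_19(x) = 3 > 0

ℤ_19 = {x ∈ ℚ_19 : v_19(x) ≥ 0} and ℤ_19^× = {x ∈ ℤ_19 : v_19(x) = 0}. Here v_19(377245) = v_19(num) − v_19(den) = 3; compare against these criteria.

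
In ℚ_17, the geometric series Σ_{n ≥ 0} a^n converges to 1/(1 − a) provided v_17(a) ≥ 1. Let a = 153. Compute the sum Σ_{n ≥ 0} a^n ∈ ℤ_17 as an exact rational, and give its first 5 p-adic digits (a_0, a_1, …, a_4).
Σ a^n = 1/(1 − a) = -1/152;  first 5 digits = (1, 9, 13, 2, 8)

v_17(a) = 1 ≥ 1, so the series converges in ℤ_17 to 1/(1 − a) = 1/(1 − 153) = -1/152. Expand this rational in ℤ_17: compute digits iteratively via d_i = x_i mod 17, x_{i+1} = (x_i − d_i)/17. The first 5 digits are (1, 9, 13, 2, 8).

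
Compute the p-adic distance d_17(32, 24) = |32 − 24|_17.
d_17(32, 24) = 1

Step 1 — x − y = 32 − 24 = 8. Step 2 — v_17(8) = 0 (factor: 8 = (17^0 · 8); the sign does not affect v_p). Step 3 — |x − y|_17 = 17^{0} = 1.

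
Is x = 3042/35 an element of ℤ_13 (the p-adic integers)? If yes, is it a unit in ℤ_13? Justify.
x ∈ ℤ_13 but not a unit; v_13(x) = 2 > 0

ℤ_13 = {x ∈ ℚ_13 : v_13(x) ≥ 0} and ℤ_13^× = {x ∈ ℤ_13 : v_13(x) = 0}. Here v_13(3042/35) = v_13(num) − v_13(den) = 2; compare against these criteria.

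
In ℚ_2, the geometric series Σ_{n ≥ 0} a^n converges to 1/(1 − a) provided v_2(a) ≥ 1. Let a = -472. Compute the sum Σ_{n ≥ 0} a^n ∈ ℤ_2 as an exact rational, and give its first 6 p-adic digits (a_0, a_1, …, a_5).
Σ a^n = 1/(1 − a) = 1/473;  first 6 digits = (1, 0, 0, 1, 0, 1)

v_2(a) = 3 ≥ 1, so the series converges in ℤ_2 to 1/(1 − a) = 1/(1 − (-472)) = 1/473. Expand this rational in ℤ_2: compute digits iteratively via d_i = x_i mod 2, x_{i+1} = (x_i − d_i)/2. The first 6 digits are (1, 0, 0, 1, 0, 1).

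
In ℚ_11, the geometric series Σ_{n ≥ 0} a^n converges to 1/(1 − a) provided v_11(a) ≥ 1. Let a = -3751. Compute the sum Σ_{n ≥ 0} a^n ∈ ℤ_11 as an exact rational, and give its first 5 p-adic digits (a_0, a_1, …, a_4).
Σ a^n = 1/(1 − a) = 1/3752;  first 5 digits = (1, 0, 2, 8, 3)

v_11(a) = 2 ≥ 1, so the series converges in ℤ_11 to 1/(1 − a) = 1/(1 − (-3751)) = 1/3752. Expand this rational in ℤ_11: compute digits iteratively via d_i = x_i mod 11, x_{i+1} = (x_i − d_i)/11. The first 5 digits are (1, 0, 2, 8, 3).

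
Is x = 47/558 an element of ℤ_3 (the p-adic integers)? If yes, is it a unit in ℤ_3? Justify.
x ∉ ℤ_3 (v_3(x) = -2 < 0)

ℤ_3 = {x ∈ ℚ_3 : v_3(x) ≥ 0} and ℤ_3^× = {x ∈ ℤ_3 : v_3(x) = 0}. Here v_3(47/558) = v_3(num) − v_3(den) = -2; compare against these criteria.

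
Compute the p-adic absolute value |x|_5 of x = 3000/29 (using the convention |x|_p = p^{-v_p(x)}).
|3000/29|_5 = 1/125

Step 1 — compute v_5(x) by factoring powers of 5 out of the numerator and denominator: v_5(3000/29) = 3. Step 2 — apply |x|_p = p^{-v_p(x)} = 5^{-3} = 1/125.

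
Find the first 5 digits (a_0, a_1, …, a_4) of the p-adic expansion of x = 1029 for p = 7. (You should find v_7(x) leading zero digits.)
(a_0, …, a_4) = (0, 0, 0, 3, 0)

v_7(1029) = 3, so a_0 = ... = a_2 = 0. Factor out: x = 7^3 · u with u = 3 a unit in ℤ_7. Expand u iteratively via a_{v+i} = u_i mod 7, u_{i+1} = (u_i − a_{v+i})/7:
  u_0 = 3;  a_3 = 3;  u_1 = (u_0 − 3)/7 = 0
  u_1 = 0;  a_4 = 0;  u_2 = (u_1 − 0)/7 = 0
Digits: (0, 0, 0, 3, 0).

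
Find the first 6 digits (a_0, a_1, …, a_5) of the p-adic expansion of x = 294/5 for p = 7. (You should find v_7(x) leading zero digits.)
(a_0, …, a_5) = (0, 0, 4, 1, 4, 5)

v_7(294/5) = 2, so a_0 = ... = a_1 = 0. Factor out: x = 7^2 · u with u = 6/5 a unit in ℤ_7. Expand u iteratively via a_{v+i} = u_i mod 7, u_{i+1} = (u_i − a_{v+i})/7:
  u_0 = 6/5;  a_2 = 4;  u_1 = (u_0 − 4)/7 = -2/5
  u_1 = -2/5;  a_3 = 1;  u_2 = (u_1 − 1)/7 = -1/5
  u_2 = -1/5;  a_4 = 4;  u_3 = (u_2 − 4)/7 = -3/5
  u_3 = -3/5;  a_5 = 5;  u_4 = (u_3 − 5)/7 = -4/5
Digits: (0, 0, 4, 1, 4, 5).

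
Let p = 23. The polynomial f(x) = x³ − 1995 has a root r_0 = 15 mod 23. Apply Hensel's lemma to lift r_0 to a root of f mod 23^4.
r_3 = 17564 (mod 279841)

Hensel: r_{i+1} = r_i − f(r_i)/f′(r_i) mod 23^{i+2}, where f′(x) = 3x². Iterate:
  r_0 = 15 (mod 23)
  r_1 = 107 (mod 529)
  r_2 = 5397 (mod 12167)
  r_3 = 17564 (mod 279841)
Final: r = 17564 with f(r) ≡ 0 mod 23^4.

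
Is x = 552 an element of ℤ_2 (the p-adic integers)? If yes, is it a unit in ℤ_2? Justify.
x ∈ ℤ_2 but not a unit; v_2(x) = 3 > 0

ℤ_2 = {x ∈ ℚ_2 : v_2(x) ≥ 0} and ℤ_2^× = {x ∈ ℤ_2 : v_2(x) = 0}. Here v_2(552) = v_2(num) − v_2(den) = 3; compare against these criteria.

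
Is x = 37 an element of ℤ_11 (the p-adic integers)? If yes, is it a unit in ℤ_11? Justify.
x ∈ ℤ_11^× (unit); v_11(x) = 0

ℤ_11 = {x ∈ ℚ_11 : v_11(x) ≥ 0} and ℤ_11^× = {x ∈ ℤ_11 : v_11(x) = 0}. Here v_11(37) = v_11(num) − v_11(den) = 0; compare against these criteria.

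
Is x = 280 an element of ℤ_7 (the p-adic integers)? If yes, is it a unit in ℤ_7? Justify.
x ∈ ℤ_7 but not a unit; v_7(x) = 1 > 0

ℤ_7 = {x ∈ ℚ_7 : v_7(x) ≥ 0} and ℤ_7^× = {x ∈ ℤ_7 : v_7(x) = 0}. Here v_7(280) = v_7(num) − v_7(den) = 1; compare against these criteria.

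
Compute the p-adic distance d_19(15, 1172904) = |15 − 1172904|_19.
d_19(15, 1172904) = 1/130321

Step 1 — x − y = 15 − 1172904 = -1172889. Step 2 — v_19(-1172889) = 4 (factor: -1172889 = −(19^4 · 9); the sign does not affect v_p). Step 3 — |x − y|_19 = 19^{-4} = 1/130321.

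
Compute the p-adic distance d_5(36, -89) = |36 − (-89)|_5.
d_5(36, -89) = 1/125

Step 1 — x − y = 36 − (-89) = 125. Step 2 — v_5(125) = 3 (factor: 125 = (5^3 · 1); the sign does not affect v_p). Step 3 — |x − y|_5 = 5^{-3} = 1/125.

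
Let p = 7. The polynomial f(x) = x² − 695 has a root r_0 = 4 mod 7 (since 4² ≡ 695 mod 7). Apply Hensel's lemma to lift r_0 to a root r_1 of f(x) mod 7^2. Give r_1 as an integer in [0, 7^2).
r_1 = 46 (mod 49)

Hensel's recurrence: r_{i+1} = r_i − f(r_i)·(f′(r_i))^{-1} mod 7^{i+2}, with f′(x) = 2x. Iterate:
  r_0 = 4 (mod 7)
  r_1 = 46 (mod 49)
Final: r_1 = 46, and one checks f(r_1) ≡ 0 mod 7^2.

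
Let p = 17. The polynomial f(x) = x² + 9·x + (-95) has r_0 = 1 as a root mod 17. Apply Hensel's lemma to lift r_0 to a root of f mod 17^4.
r_3 = 33848 (mod 83521)

Hensel: r_{i+1} = r_i − f(r_i)·(f′(r_i))^{-1} mod 17^{i+2}, f′(x) = 2x + 9. Iterate:
  r_0 = 1 (mod 17)
  r_1 = 35 (mod 289)
  r_2 = 4370 (mod 4913)
  r_3 = 33848 (mod 83521)
Final: r = 33848 satisfies f(r) ≡ 0 mod 17^4.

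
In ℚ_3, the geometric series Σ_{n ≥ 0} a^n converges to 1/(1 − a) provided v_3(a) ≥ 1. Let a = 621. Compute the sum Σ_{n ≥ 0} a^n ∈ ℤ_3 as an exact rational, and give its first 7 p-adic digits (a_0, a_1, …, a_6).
Σ a^n = 1/(1 − a) = -1/620;  first 7 digits = (1, 0, 0, 2, 1, 2, 1)

v_3(a) = 3 ≥ 1, so the series converges in ℤ_3 to 1/(1 − a) = 1/(1 − 621) = -1/620. Expand this rational in ℤ_3: compute digits iteratively via d_i = x_i mod 3, x_{i+1} = (x_i − d_i)/3. The first 7 digits are (1, 0, 0, 2, 1, 2, 1).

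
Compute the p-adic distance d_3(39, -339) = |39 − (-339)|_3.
d_3(39, -339) = 1/27

Step 1 — x − y = 39 − (-339) = 378. Step 2 — v_3(378) = 3 (factor: 378 = (3^3 · 14); the sign does not affect v_p). Step 3 — |x − y|_3 = 3^{-3} = 1/27.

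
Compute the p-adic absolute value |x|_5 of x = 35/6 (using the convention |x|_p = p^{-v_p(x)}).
|35/6|_5 = 1/5

Step 1 — compute v_5(x) by factoring powers of 5 out of the numerator and denominator: v_5(35/6) = 1. Step 2 — apply |x|_p = p^{-v_p(x)} = 5^{-1} = 1/5.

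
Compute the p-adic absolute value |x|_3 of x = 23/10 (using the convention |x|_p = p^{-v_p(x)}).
|23/10|_3 = 1

Step 1 — compute v_3(x) by factoring powers of 3 out of the numerator and denominator: v_3(23/10) = 0. Step 2 — apply |x|_p = p^{-v_p(x)} = 3^{0} = 1.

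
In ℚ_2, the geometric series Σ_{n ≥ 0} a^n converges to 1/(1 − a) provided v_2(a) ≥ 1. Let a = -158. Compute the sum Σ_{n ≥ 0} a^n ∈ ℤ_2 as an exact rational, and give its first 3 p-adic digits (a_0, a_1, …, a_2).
Σ a^n = 1/(1 − a) = 1/159;  first 3 digits = (1, 1, 1)

v_2(a) = 1 ≥ 1, so the series converges in ℤ_2 to 1/(1 − a) = 1/(1 − (-158)) = 1/159. Expand this rational in ℤ_2: compute digits iteratively via d_i = x_i mod 2, x_{i+1} = (x_i − d_i)/2. The first 3 digits are (1, 1, 1).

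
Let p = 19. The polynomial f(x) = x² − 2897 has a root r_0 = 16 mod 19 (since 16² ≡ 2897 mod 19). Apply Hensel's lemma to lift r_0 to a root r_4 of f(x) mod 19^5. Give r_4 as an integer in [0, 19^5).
r_4 = 955203 (mod 2476099)

Hensel's recurrence: r_{i+1} = r_i − f(r_i)·(f′(r_i))^{-1} mod 19^{i+2}, with f′(x) = 2x. Iterate:
  r_0 = 16 (mod 19)
  r_1 = 358 (mod 361)
  r_2 = 1802 (mod 6859)
  r_3 = 42956 (mod 130321)
  r_4 = 955203 (mod 2476099)
Final: r_4 = 955203, and one checks f(r_4) ≡ 0 mod 19^5.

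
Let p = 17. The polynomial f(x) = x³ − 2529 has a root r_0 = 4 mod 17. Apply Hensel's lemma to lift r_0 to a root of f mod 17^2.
r_1 = 242 (mod 289)

Hensel: r_{i+1} = r_i − f(r_i)/f′(r_i) mod 17^{i+2}, where f′(x) = 3x². Iterate:
  r_0 = 4 (mod 17)
  r_1 = 242 (mod 289)
Final: r = 242 with f(r) ≡ 0 mod 17^2.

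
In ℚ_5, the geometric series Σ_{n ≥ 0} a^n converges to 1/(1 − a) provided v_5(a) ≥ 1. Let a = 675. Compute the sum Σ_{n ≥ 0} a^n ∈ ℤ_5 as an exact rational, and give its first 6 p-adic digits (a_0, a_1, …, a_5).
Σ a^n = 1/(1 − a) = -1/674;  first 6 digits = (1, 0, 2, 0, 0, 1)

v_5(a) = 2 ≥ 1, so the series converges in ℤ_5 to 1/(1 − a) = 1/(1 − 675) = -1/674. Expand this rational in ℤ_5: compute digits iteratively via d_i = x_i mod 5, x_{i+1} = (x_i − d_i)/5. The first 6 digits are (1, 0, 2, 0, 0, 1).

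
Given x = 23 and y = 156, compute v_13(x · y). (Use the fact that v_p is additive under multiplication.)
v_13(3588) = 1

v_p(x) = 0 (factor: 23 = 13^0 · 23); v_p(y) = 1 (factor: 156 = 13^1 · 12). Additivity: v_p(xy) = v_p(x) + v_p(y) = 0 + 1 = 1. (Direct check: xy = 3588 = 13^1 · (276).)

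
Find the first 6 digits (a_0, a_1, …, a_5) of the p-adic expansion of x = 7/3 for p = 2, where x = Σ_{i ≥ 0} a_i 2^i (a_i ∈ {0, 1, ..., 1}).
(a_0, …, a_5) = (1, 0, 1, 1, 0, 1)

v_2(7/3) = 0 (numerator and denominator both coprime to 2), so x ∈ ℤ_2^×. Compute digits iteratively via a_i = x_i mod 2, x_{i+1} = (x_i − a_i)/2, with x_0 = x:
  x_0 = 7/3;  a_0 = 1;  x_1 = (x_0 − 1)/2 = 2/3
  x_1 = 2/3;  a_1 = 0;  x_2 = (x_1 − 0)/2 = 1/3
  x_2 = 1/3;  a_2 = 1;  x_3 = (x_2 − 1)/2 = -1/3
  x_3 = -1/3;  a_3 = 1;  x_4 = (x_3 − 1)/2 = -2/3
  x_4 = -2/3;  a_4 = 0;  x_5 = (x_4 − 0)/2 = -1/3
  x_5 = -1/3;  a_5 = 1;  x_6 = (x_5 − 1)/2 = -2/3
Digits: (1, 0, 1, 1, 0, 1).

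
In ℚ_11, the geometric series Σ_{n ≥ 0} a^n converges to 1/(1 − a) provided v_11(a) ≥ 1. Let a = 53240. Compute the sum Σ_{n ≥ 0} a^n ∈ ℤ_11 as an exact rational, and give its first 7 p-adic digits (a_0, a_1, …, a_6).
Σ a^n = 1/(1 − a) = -1/53239;  first 7 digits = (1, 0, 0, 7, 3, 0, 5)

v_11(a) = 3 ≥ 1, so the series converges in ℤ_11 to 1/(1 − a) = 1/(1 − 53240) = -1/53239. Expand this rational in ℤ_11: compute digits iteratively via d_i = x_i mod 11, x_{i+1} = (x_i − d_i)/11. The first 7 digits are (1, 0, 0, 7, 3, 0, 5).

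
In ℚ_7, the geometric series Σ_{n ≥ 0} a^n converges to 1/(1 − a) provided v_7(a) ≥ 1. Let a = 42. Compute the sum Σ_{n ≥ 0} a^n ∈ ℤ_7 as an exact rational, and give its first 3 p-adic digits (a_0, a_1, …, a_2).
Σ a^n = 1/(1 − a) = -1/41;  first 3 digits = (1, 6, 1)

v_7(a) = 1 ≥ 1, so the series converges in ℤ_7 to 1/(1 − a) = 1/(1 − 42) = -1/41. Expand this rational in ℤ_7: compute digits iteratively via d_i = x_i mod 7, x_{i+1} = (x_i − d_i)/7. The first 3 digits are (1, 6, 1).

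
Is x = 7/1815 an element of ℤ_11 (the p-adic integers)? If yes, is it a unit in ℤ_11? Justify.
x ∉ ℤ_11 (v_11(x) = -2 < 0)

ℤ_11 = {x ∈ ℚ_11 : v_11(x) ≥ 0} and ℤ_11^× = {x ∈ ℤ_11 : v_11(x) = 0}. Here v_11(7/1815) = v_11(num) − v_11(den) = -2; compare against these criteria.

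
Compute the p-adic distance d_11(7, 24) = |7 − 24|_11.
d_11(7, 24) = 1

Step 1 — x − y = 7 − 24 = -17. Step 2 — v_11(-17) = 0 (factor: -17 = −(11^0 · 17); the sign does not affect v_p). Step 3 — |x − y|_11 = 11^{0} = 1.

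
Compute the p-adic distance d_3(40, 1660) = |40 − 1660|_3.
d_3(40, 1660) = 1/81

Step 1 — x − y = 40 − 1660 = -1620. Step 2 — v_3(-1620) = 4 (factor: -1620 = −(3^4 · 20); the sign does not affect v_p). Step 3 — |x − y|_3 = 3^{-4} = 1/81.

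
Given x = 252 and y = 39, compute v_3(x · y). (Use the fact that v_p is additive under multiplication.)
v_3(9828) = 3

v_p(x) = 2 (factor: 252 = 3^2 · 28); v_p(y) = 1 (factor: 39 = 3^1 · 13). Additivity: v_p(xy) = v_p(x) + v_p(y) = 2 + 1 = 3. (Direct check: xy = 9828 = 3^3 · (364).)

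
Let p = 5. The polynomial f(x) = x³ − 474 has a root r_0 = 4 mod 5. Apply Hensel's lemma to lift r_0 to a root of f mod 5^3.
r_2 = 74 (mod 125)

Hensel: r_{i+1} = r_i − f(r_i)/f′(r_i) mod 5^{i+2}, where f′(x) = 3x². Iterate:
  r_0 = 4 (mod 5)
  r_1 = 24 (mod 25)
  r_2 = 74 (mod 125)
Final: r = 74 with f(r) ≡ 0 mod 5^3.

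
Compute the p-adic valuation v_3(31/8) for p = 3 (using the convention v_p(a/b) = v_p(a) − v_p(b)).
v_3(31/8) = 0

Factor powers of 3 from the numerator and denominator of the reduced fraction: 31 = 3^0 · 31 and 8 = 3^0 · 8. Apply v_p(a/b) = v_p(a) − v_p(b): v_3(31/8) = 0 − 0 = 0.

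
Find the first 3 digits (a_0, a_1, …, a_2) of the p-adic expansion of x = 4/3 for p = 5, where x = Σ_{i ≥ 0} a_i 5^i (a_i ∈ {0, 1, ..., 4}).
(a_0, …, a_2) = (3, 3, 1)

v_5(4/3) = 0 (numerator and denominator both coprime to 5), so x ∈ ℤ_5^×. Compute digits iteratively via a_i = x_i mod 5, x_{i+1} = (x_i − a_i)/5, with x_0 = x:
  x_0 = 4/3;  a_0 = 3;  x_1 = (x_0 − 3)/5 = -1/3
  x_1 = -1/3;  a_1 = 3;  x_2 = (x_1 − 3)/5 = -2/3
  x_2 = -2/3;  a_2 = 1;  x_3 = (x_2 − 1)/5 = -1/3
Digits: (3, 3, 1).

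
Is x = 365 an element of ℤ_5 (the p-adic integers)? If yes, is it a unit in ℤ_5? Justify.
x ∈ ℤ_5 but not a unit; v_5(x) = 1 > 0

ℤ_5 = {x ∈ ℚ_5 : v_5(x) ≥ 0} and ℤ_5^× = {x ∈ ℤ_5 : v_5(x) = 0}. Here v_5(365) = v_5(num) − v_5(den) = 1; compare against these criteria.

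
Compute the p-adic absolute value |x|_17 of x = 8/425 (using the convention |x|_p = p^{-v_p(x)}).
|8/425|_17 = 17

Step 1 — compute v_17(x) by factoring powers of 17 out of the numerator and denominator: v_17(8/425) = -1. Step 2 — apply |x|_p = p^{-v_p(x)} = 17^{1} = 17.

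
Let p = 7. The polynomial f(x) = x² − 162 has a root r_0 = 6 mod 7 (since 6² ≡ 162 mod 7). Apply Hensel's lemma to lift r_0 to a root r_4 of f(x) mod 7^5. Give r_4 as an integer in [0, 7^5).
r_4 = 7489 (mod 16807)

Hensel's recurrence: r_{i+1} = r_i − f(r_i)·(f′(r_i))^{-1} mod 7^{i+2}, with f′(x) = 2x. Iterate:
  r_0 = 6 (mod 7)
  r_1 = 41 (mod 49)
  r_2 = 286 (mod 343)
  r_3 = 286 (mod 2401)
  r_4 = 7489 (mod 16807)
Final: r_4 = 7489, and one checks f(r_4) ≡ 0 mod 7^5.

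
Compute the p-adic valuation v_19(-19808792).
v_19(-19808792) = 5

v_19(n) is the largest exponent k such that 19^k divides n. Factor out: -19808792 = -19^5 · 8. (Sign doesn't affect v_p.) So v_19(-19808792) = 5.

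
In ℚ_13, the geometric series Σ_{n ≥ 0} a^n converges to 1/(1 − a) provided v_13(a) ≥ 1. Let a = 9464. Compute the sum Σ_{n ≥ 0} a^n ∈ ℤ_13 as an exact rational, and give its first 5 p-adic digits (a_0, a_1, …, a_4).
Σ a^n = 1/(1 − a) = -1/9463;  first 5 digits = (1, 0, 4, 4, 3)

v_13(a) = 2 ≥ 1, so the series converges in ℤ_13 to 1/(1 − a) = 1/(1 − 9464) = -1/9463. Expand this rational in ℤ_13: compute digits iteratively via d_i = x_i mod 13, x_{i+1} = (x_i − d_i)/13. The first 5 digits are (1, 0, 4, 4, 3).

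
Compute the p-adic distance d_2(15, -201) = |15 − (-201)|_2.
d_2(15, -201) = 1/8

Step 1 — x − y = 15 − (-201) = 216. Step 2 — v_2(216) = 3 (factor: 216 = (2^3 · 27); the sign does not affect v_p). Step 3 — |x − y|_2 = 2^{-3} = 1/8.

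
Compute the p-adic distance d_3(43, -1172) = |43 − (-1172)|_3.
d_3(43, -1172) = 1/243

Step 1 — x − y = 43 − (-1172) = 1215. Step 2 — v_3(1215) = 5 (factor: 1215 = (3^5 · 5); the sign does not affect v_p). Step 3 — |x − y|_3 = 3^{-5} = 1/243.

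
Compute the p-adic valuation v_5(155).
v_5(155) = 1

v_5(n) is the largest exponent k such that 5^k divides n. Factor out: 155 = 5^1 · 31. (Sign doesn't affect v_p.) So v_5(155) = 1.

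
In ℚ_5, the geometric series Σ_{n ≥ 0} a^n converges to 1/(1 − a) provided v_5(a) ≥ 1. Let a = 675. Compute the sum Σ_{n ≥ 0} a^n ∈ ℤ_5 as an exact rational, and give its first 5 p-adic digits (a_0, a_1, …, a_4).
Σ a^n = 1/(1 − a) = -1/674;  first 5 digits = (1, 0, 2, 0, 0)

v_5(a) = 2 ≥ 1, so the series converges in ℤ_5 to 1/(1 − a) = 1/(1 − 675) = -1/674. Expand this rational in ℤ_5: compute digits iteratively via d_i = x_i mod 5, x_{i+1} = (x_i − d_i)/5. The first 5 digits are (1, 0, 2, 0, 0).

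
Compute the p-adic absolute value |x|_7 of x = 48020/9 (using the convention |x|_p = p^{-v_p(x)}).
|48020/9|_7 = 1/2401

Step 1 — compute v_7(x) by factoring powers of 7 out of the numerator and denominator: v_7(48020/9) = 4. Step 2 — apply |x|_p = p^{-v_p(x)} = 7^{-4} = 1/2401.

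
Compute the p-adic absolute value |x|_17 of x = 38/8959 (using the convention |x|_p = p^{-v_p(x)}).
|38/8959|_17 = 289

Step 1 — compute v_17(x) by factoring powers of 17 out of the numerator and denominator: v_17(38/8959) = -2. Step 2 — apply |x|_p = p^{-v_p(x)} = 17^{2} = 289.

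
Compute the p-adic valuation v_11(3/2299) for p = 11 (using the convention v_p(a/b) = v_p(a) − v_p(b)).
v_11(3/2299) = -2

Factor powers of 11 from the numerator and denominator of the reduced fraction: 3 = 11^0 · 3 and 2299 = 11^2 · 19. Apply v_p(a/b) = v_p(a) − v_p(b): v_11(3/2299) = 0 − 2 = -2.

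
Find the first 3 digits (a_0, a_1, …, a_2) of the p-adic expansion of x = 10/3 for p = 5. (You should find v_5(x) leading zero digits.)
(a_0, …, a_2) = (0, 4, 1)

v_5(10/3) = 1, so a_0 = ... = a_0 = 0. Factor out: x = 5^1 · u with u = 2/3 a unit in ℤ_5. Expand u iteratively via a_{v+i} = u_i mod 5, u_{i+1} = (u_i − a_{v+i})/5:
  u_0 = 2/3;  a_1 = 4;  u_1 = (u_0 − 4)/5 = -2/3
  u_1 = -2/3;  a_2 = 1;  u_2 = (u_1 − 1)/5 = -1/3
Digits: (0, 4, 1).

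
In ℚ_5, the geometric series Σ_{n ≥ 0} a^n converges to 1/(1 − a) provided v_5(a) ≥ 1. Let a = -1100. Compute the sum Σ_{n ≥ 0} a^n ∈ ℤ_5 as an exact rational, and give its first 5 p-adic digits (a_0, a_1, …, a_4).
Σ a^n = 1/(1 − a) = 1/1101;  first 5 digits = (1, 0, 1, 1, 4)

v_5(a) = 2 ≥ 1, so the series converges in ℤ_5 to 1/(1 − a) = 1/(1 − (-1100)) = 1/1101. Expand this rational in ℤ_5: compute digits iteratively via d_i = x_i mod 5, x_{i+1} = (x_i − d_i)/5. The first 5 digits are (1, 0, 1, 1, 4).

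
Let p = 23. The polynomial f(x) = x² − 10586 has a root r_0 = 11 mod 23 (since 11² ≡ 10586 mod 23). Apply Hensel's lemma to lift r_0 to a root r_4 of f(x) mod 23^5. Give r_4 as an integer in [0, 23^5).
r_4 = 1063945 (mod 6436343)

Hensel's recurrence: r_{i+1} = r_i − f(r_i)·(f′(r_i))^{-1} mod 23^{i+2}, with f′(x) = 2x. Iterate:
  r_0 = 11 (mod 23)
  r_1 = 126 (mod 529)
  r_2 = 5416 (mod 12167)
  r_3 = 224422 (mod 279841)
  r_4 = 1063945 (mod 6436343)
Final: r_4 = 1063945, and one checks f(r_4) ≡ 0 mod 23^5.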